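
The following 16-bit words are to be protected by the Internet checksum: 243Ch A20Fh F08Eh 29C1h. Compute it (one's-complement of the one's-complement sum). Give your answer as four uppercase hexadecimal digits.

1F64

One's-complement addition (fold any carry out of bit 15 back into bit 0):
  0x243C + 0xA20F = 0x0C64B
  0xC64B + 0xF08E = 0x1B6D9 → wrap carry → 0xB6DA
  0xB6DA + 0x29C1 = 0x0E09B
One's-complement sum = 0xE09B.
Checksum = ~0xE09B & 0xFFFF = 0x1F64.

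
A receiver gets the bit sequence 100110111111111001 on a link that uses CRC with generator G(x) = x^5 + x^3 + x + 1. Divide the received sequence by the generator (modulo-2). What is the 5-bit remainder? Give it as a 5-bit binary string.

00001

Modulo-2 division of 100110111111111001 by 101011:
  pos 0: 100110 XOR 101011 = 001101
  pos 2: 110111 XOR 101011 = 011100
  pos 3: 111001 XOR 101011 = 010010
  pos 4: 100101 XOR 101011 = 001110
  pos 6: 111011 XOR 101011 = 010000
  pos 7: 100001 XOR 101011 = 001010
  pos 9: 101011 XOR 101011 = 000000
Remainder = 00001 (nonzero — an error is detected).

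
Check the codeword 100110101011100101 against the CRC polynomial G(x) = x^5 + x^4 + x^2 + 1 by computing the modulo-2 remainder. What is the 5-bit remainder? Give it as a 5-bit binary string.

00000

Modulo-2 division of 100110101011100101 by 110101:
  pos 0: 100110 XOR 110101 = 010011
  pos 1: 100111 XOR 110101 = 010010
  pos 2: 100100 XOR 110101 = 010001
  pos 3: 100011 XOR 110101 = 010110
  pos 4: 101100 XOR 110101 = 011001
  pos 5: 110011 XOR 110101 = 000110
  pos 8: 110110 XOR 110101 = 000011
  pos 12: 110101 XOR 110101 = 000000
Remainder = 00000 (zero — the frame passes the CRC check).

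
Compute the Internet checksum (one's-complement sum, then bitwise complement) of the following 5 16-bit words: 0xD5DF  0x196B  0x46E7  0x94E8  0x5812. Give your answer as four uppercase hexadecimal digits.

One's-complement addition (fold any carry out of bit 15 back into bit 0):
  0xD5DF + 0x196B = 0x0EF4A
  0xEF4A + 0x46E7 = 0x13631 → wrap carry → 0x3632
  0x3632 + 0x94E8 = 0x0CB1A
  0xCB1A + 0x5812 = 0x1232C → wrap carry → 0x232D
One's-complement sum = 0x232D.
Checksum = ~0x232D & 0xFFFF = 0xDCD2.

DCD2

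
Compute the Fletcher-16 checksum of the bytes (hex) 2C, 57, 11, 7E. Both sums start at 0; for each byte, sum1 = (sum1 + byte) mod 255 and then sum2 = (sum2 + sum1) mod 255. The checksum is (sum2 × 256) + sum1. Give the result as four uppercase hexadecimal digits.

5713

Running sums (mod 255):
  after byte 0 (2C): sum1=44, sum2=44
  after byte 1 (57): sum1=131, sum2=175
  after byte 2 (11): sum1=148, sum2=68
  after byte 3 (7E): sum1=19, sum2=87
Checksum = sum2·256 + sum1 = 87·256 + 19 = 22291 = 0x5713.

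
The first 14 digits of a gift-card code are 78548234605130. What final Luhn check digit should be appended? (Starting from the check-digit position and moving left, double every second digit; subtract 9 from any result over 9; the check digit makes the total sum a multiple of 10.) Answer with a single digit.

Partial digits right→left: 0 3 1 5 0 6 4 3 2 8 4 5 8 7
Double every second digit counting from the check-digit position (so the 1st, 3rd, 5th, ... of the partial from the right).
  doubled (with −9 where >9): 0 2 0 8 4 8 7 → sum 29
  kept as-is: 3 5 6 3 8 5 7 → sum 37
Total = 29 + 37 = 66.
Check digit = (10 − (66 mod 10)) mod 10 = 4.

4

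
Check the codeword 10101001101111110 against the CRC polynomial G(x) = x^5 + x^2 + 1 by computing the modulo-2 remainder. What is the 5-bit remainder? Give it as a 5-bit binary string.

01110

Modulo-2 division of 10101001101111110 by 100101:
  pos 0: 101010 XOR 100101 = 001111
  pos 2: 111101 XOR 100101 = 011000
  pos 3: 110001 XOR 100101 = 010100
  pos 4: 101000 XOR 100101 = 001101
  pos 6: 110111 XOR 100101 = 010010
  pos 7: 100101 XOR 100101 = 000000
Remainder = 01110 (nonzero — an error is detected).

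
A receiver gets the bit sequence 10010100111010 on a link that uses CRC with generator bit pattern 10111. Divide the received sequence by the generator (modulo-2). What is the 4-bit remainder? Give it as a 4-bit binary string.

0010

Modulo-2 division of 10010100111010 by 10111:
  pos 0: 10010 XOR 10111 = 00101
  pos 2: 10110 XOR 10111 = 00001
  pos 6: 10111 XOR 10111 = 00000
Remainder = 0010 (nonzero — an error is detected).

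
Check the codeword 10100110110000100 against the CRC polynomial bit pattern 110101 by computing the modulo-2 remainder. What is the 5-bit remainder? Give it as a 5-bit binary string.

Modulo-2 division of 10100110110000100 by 110101:
  pos 0: 101001 XOR 110101 = 011100
  pos 1: 111001 XOR 110101 = 001100
  pos 3: 110001 XOR 110101 = 000100
  pos 6: 100100 XOR 110101 = 010001
  pos 7: 100010 XOR 110101 = 010111
  pos 8: 101110 XOR 110101 = 011011
  pos 9: 110111 XOR 110101 = 000010
Remainder = 01000 (nonzero — an error is detected).

01000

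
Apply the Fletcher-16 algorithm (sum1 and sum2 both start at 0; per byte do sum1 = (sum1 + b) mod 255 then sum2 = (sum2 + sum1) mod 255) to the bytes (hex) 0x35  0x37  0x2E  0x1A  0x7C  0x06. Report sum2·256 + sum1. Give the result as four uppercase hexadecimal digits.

Running sums (mod 255):
  after byte 0 (0x35): sum1=53, sum2=53
  after byte 1 (0x37): sum1=108, sum2=161
  after byte 2 (0x2E): sum1=154, sum2=60
  after byte 3 (0x1A): sum1=180, sum2=240
  after byte 4 (0x7C): sum1=49, sum2=34
  after byte 5 (0x06): sum1=55, sum2=89
Checksum = sum2·256 + sum1 = 89·256 + 55 = 22839 = 0x5937.

5937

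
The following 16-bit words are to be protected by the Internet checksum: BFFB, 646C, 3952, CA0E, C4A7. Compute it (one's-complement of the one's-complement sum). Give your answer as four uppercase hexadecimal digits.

One's-complement addition (fold any carry out of bit 15 back into bit 0):
  0xBFFB + 0x646C = 0x12467 → wrap carry → 0x2468
  0x2468 + 0x3952 = 0x05DBA
  0x5DBA + 0xCA0E = 0x127C8 → wrap carry → 0x27C9
  0x27C9 + 0xC4A7 = 0x0EC70
One's-complement sum = 0xEC70.
Checksum = ~0xEC70 & 0xFFFF = 0x138F.

138F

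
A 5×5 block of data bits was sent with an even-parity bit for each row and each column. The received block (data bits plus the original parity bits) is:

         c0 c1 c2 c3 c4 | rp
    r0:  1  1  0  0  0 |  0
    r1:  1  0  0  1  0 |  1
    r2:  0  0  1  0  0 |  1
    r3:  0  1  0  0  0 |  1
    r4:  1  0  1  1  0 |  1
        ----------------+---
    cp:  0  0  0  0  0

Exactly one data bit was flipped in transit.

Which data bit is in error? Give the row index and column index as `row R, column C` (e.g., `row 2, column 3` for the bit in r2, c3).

row 1, column 0

Recompute each row's even parity and compare to rp:
  r0: data parity 0, sent rp 0 → ok
  r1: data parity 0, sent rp 1 → mismatch
  r2: data parity 1, sent rp 1 → ok
  r3: data parity 1, sent rp 1 → ok
  r4: data parity 1, sent rp 1 → ok
Recompute each column's even parity and compare to cp:
  c0: data parity 1, sent cp 0 → mismatch
  c1: data parity 0, sent cp 0 → ok
  c2: data parity 0, sent cp 0 → ok
  c3: data parity 0, sent cp 0 → ok
  c4: data parity 0, sent cp 0 → ok
Exactly one row (r1) and one column (c0) fail → the flipped bit is at their intersection.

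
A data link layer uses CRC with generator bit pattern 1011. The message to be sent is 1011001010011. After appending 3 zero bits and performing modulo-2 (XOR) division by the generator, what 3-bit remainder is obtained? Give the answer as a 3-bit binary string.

Append 3 zeros: 1011001010011000. Divide by 1011 (XOR where the leading bit is 1):
  pos 0: 1011 XOR 1011 = 0000
  pos 6: 1010 XOR 1011 = 0001
  pos 9: 1011 XOR 1011 = 0000
Remainder (last 3 bits) = 000. This is the CRC / FCS.

000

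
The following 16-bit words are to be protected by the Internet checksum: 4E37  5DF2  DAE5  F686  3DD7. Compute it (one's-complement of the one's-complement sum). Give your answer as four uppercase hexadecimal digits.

One's-complement addition (fold any carry out of bit 15 back into bit 0):
  0x4E37 + 0x5DF2 = 0x0AC29
  0xAC29 + 0xDAE5 = 0x1870E → wrap carry → 0x870F
  0x870F + 0xF686 = 0x17D95 → wrap carry → 0x7D96
  0x7D96 + 0x3DD7 = 0x0BB6D
One's-complement sum = 0xBB6D.
Checksum = ~0xBB6D & 0xFFFF = 0x4492.

4492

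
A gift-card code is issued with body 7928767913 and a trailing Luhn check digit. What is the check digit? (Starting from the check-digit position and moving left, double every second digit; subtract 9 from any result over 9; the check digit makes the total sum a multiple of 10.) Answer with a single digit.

Partial digits right→left: 3 1 9 7 6 7 8 2 9 7
Double every second digit counting from the check-digit position (so the 1st, 3rd, 5th, ... of the partial from the right).
  doubled (with −9 where >9): 6 9 3 7 9 → sum 34
  kept as-is: 1 7 7 2 7 → sum 24
Total = 34 + 24 = 58.
Check digit = (10 − (58 mod 10)) mod 10 = 2.

2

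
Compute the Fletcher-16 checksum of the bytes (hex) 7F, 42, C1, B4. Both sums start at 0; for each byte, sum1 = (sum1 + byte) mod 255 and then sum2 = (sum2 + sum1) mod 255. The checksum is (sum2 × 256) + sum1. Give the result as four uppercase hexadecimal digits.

FC38

Running sums (mod 255):
  after byte 0 (7F): sum1=127, sum2=127
  after byte 1 (42): sum1=193, sum2=65
  after byte 2 (C1): sum1=131, sum2=196
  after byte 3 (B4): sum1=56, sum2=252
Checksum = sum2·256 + sum1 = 252·256 + 56 = 64568 = 0xFC38.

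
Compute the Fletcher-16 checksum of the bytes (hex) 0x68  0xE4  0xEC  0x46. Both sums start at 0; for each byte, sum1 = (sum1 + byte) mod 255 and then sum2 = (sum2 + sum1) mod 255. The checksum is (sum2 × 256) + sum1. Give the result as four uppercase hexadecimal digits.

Running sums (mod 255):
  after byte 0 (0x68): sum1=104, sum2=104
  after byte 1 (0xE4): sum1=77, sum2=181
  after byte 2 (0xEC): sum1=58, sum2=239
  after byte 3 (0x46): sum1=128, sum2=112
Checksum = sum2·256 + sum1 = 112·256 + 128 = 28800 = 0x7080.

7080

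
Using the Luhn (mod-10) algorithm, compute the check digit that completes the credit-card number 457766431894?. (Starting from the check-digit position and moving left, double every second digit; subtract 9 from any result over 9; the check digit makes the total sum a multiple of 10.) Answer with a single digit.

9

Partial digits right→left: 4 9 8 1 3 4 6 6 7 7 5 4
Double every second digit counting from the check-digit position (so the 1st, 3rd, 5th, ... of the partial from the right).
  doubled (with −9 where >9): 8 7 6 3 5 1 → sum 30
  kept as-is: 9 1 4 6 7 4 → sum 31
Total = 30 + 31 = 61.
Check digit = (10 − (61 mod 10)) mod 10 = 9.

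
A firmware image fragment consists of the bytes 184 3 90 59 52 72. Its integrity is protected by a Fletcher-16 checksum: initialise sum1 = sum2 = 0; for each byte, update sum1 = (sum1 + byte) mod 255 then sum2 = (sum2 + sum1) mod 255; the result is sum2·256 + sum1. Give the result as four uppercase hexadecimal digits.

2FCD

Running sums (mod 255):
  after byte 0 (184): sum1=184, sum2=184
  after byte 1 (3): sum1=187, sum2=116
  after byte 2 (90): sum1=22, sum2=138
  after byte 3 (59): sum1=81, sum2=219
  after byte 4 (52): sum1=133, sum2=97
  after byte 5 (72): sum1=205, sum2=47
Checksum = sum2·256 + sum1 = 47·256 + 205 = 12237 = 0x2FCD.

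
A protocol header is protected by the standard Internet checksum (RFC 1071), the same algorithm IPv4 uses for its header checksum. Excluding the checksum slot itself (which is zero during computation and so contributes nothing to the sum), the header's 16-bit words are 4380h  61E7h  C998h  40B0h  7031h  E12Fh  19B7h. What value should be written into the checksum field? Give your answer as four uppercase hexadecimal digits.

One's-complement addition (fold any carry out of bit 15 back into bit 0):
  0x4380 + 0x61E7 = 0x0A567
  0xA567 + 0xC998 = 0x16EFF → wrap carry → 0x6F00
  0x6F00 + 0x40B0 = 0x0AFB0
  0xAFB0 + 0x7031 = 0x11FE1 → wrap carry → 0x1FE2
  0x1FE2 + 0xE12F = 0x10111 → wrap carry → 0x0112
  0x0112 + 0x19B7 = 0x01AC9
One's-complement sum = 0x1AC9.
Checksum = ~0x1AC9 & 0xFFFF = 0xE536.

E536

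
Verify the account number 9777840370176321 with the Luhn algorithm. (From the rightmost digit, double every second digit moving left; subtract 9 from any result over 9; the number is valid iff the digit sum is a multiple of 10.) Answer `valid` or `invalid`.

From the right, keep odd positions and double even positions (subtract 9 from any doubled value over 9):
  doubled (positions 2,4,...): 4 3 2 5 0 7 5 9 → sum 35
  kept (positions 1,3,...): 1 3 7 0 3 4 7 7 → sum 32
Total = 67.
67 mod 10 = 7, so the number is invalid.

invalid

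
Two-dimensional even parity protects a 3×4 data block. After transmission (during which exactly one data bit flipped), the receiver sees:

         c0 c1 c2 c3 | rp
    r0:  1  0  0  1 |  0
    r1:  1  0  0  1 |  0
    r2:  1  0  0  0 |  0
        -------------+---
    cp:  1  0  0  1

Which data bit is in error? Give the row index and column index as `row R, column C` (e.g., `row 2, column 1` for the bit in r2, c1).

row 2, column 3

Recompute each row's even parity and compare to rp:
  r0: data parity 0, sent rp 0 → ok
  r1: data parity 0, sent rp 0 → ok
  r2: data parity 1, sent rp 0 → mismatch
Recompute each column's even parity and compare to cp:
  c0: data parity 1, sent cp 1 → ok
  c1: data parity 0, sent cp 0 → ok
  c2: data parity 0, sent cp 0 → ok
  c3: data parity 0, sent cp 1 → mismatch
Exactly one row (r2) and one column (c3) fail → the flipped bit is at their intersection.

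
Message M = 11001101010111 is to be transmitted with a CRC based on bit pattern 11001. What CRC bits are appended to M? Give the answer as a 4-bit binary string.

1010

Append 4 zeros: 110011010101110000. Divide by 11001 (XOR where the leading bit is 1):
  pos 0: 11001 XOR 11001 = 00000
  pos 5: 10101 XOR 11001 = 01100
  pos 6: 11000 XOR 11001 = 00001
  pos 10: 11110 XOR 11001 = 00111
  pos 12: 11100 XOR 11001 = 00101
Remainder (last 4 bits) = 1010. This is the CRC / FCS.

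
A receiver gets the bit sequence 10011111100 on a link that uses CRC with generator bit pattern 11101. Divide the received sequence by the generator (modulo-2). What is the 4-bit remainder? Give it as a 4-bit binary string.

Modulo-2 division of 10011111100 by 11101:
  pos 0: 10011 XOR 11101 = 01110
  pos 1: 11101 XOR 11101 = 00000
  pos 6: 11100 XOR 11101 = 00001
Remainder = 0001 (nonzero — an error is detected).

0001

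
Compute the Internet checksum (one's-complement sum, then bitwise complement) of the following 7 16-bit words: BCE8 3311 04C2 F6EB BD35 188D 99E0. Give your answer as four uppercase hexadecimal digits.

A4B4

One's-complement addition (fold any carry out of bit 15 back into bit 0):
  0xBCE8 + 0x3311 = 0x0EFF9
  0xEFF9 + 0x04C2 = 0x0F4BB
  0xF4BB + 0xF6EB = 0x1EBA6 → wrap carry → 0xEBA7
  0xEBA7 + 0xBD35 = 0x1A8DC → wrap carry → 0xA8DD
  0xA8DD + 0x188D = 0x0C16A
  0xC16A + 0x99E0 = 0x15B4A → wrap carry → 0x5B4B
One's-complement sum = 0x5B4B.
Checksum = ~0x5B4B & 0xFFFF = 0xA4B4.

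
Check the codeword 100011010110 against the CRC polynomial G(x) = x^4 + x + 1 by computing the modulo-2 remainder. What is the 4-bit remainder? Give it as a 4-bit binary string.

Modulo-2 division of 100011010110 by 10011:
  pos 0: 10001 XOR 10011 = 00010
  pos 3: 10101 XOR 10011 = 00110
  pos 5: 11001 XOR 10011 = 01010
  pos 6: 10101 XOR 10011 = 00110
Remainder = 1100 (nonzero — an error is detected).

1100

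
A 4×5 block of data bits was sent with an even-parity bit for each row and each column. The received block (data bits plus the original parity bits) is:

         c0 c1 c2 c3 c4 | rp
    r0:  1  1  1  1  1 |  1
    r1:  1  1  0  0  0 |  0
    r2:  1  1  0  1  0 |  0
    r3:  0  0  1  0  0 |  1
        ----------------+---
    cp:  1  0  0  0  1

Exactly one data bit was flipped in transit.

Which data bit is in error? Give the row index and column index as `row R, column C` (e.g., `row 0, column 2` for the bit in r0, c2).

Recompute each row's even parity and compare to rp:
  r0: data parity 1, sent rp 1 → ok
  r1: data parity 0, sent rp 0 → ok
  r2: data parity 1, sent rp 0 → mismatch
  r3: data parity 1, sent rp 1 → ok
Recompute each column's even parity and compare to cp:
  c0: data parity 1, sent cp 1 → ok
  c1: data parity 1, sent cp 0 → mismatch
  c2: data parity 0, sent cp 0 → ok
  c3: data parity 0, sent cp 0 → ok
  c4: data parity 1, sent cp 1 → ok
Exactly one row (r2) and one column (c1) fail → the flipped bit is at their intersection.

row 2, column 1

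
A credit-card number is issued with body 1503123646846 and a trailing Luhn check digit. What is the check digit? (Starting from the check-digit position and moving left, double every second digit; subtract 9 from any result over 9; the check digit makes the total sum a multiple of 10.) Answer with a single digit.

6

Partial digits right→left: 6 4 8 6 4 6 3 2 1 3 0 5 1
Double every second digit counting from the check-digit position (so the 1st, 3rd, 5th, ... of the partial from the right).
  doubled (with −9 where >9): 3 7 8 6 2 0 2 → sum 28
  kept as-is: 4 6 6 2 3 5 → sum 26
Total = 28 + 26 = 54.
Check digit = (10 − (54 mod 10)) mod 10 = 6.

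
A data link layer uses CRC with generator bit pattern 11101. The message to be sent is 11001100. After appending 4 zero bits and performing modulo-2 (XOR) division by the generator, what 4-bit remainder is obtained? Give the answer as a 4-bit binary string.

1010

Append 4 zeros: 110011000000. Divide by 11101 (XOR where the leading bit is 1):
  pos 0: 11001 XOR 11101 = 00100
  pos 2: 10010 XOR 11101 = 01111
  pos 3: 11110 XOR 11101 = 00011
  pos 6: 11000 XOR 11101 = 00101
Remainder (last 4 bits) = 1010. This is the CRC / FCS.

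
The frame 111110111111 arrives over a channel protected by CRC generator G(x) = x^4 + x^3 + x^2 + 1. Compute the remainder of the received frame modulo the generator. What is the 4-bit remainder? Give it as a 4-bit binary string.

Modulo-2 division of 111110111111 by 11101:
  pos 0: 11111 XOR 11101 = 00010
  pos 3: 10011 XOR 11101 = 01110
  pos 4: 11101 XOR 11101 = 00000
Remainder = 0111 (nonzero — an error is detected).

0111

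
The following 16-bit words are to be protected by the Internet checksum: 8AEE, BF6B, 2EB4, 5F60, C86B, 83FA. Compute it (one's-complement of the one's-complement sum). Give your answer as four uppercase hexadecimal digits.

One's-complement addition (fold any carry out of bit 15 back into bit 0):
  0x8AEE + 0xBF6B = 0x14A59 → wrap carry → 0x4A5A
  0x4A5A + 0x2EB4 = 0x0790E
  0x790E + 0x5F60 = 0x0D86E
  0xD86E + 0xC86B = 0x1A0D9 → wrap carry → 0xA0DA
  0xA0DA + 0x83FA = 0x124D4 → wrap carry → 0x24D5
One's-complement sum = 0x24D5.
Checksum = ~0x24D5 & 0xFFFF = 0xDB2A.

DB2A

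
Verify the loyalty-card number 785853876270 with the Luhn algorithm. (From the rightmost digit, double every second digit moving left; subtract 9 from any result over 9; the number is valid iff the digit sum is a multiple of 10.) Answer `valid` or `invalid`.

From the right, keep odd positions and double even positions (subtract 9 from any doubled value over 9):
  doubled (positions 2,4,...): 5 3 7 1 1 5 → sum 22
  kept (positions 1,3,...): 0 2 7 3 8 8 → sum 28
Total = 50.
50 mod 10 = 0, so the number is valid.

valid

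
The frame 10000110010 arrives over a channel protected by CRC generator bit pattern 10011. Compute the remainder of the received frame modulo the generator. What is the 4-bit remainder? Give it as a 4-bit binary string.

Modulo-2 division of 10000110010 by 10011:
  pos 0: 10000 XOR 10011 = 00011
  pos 3: 11110 XOR 10011 = 01101
  pos 4: 11010 XOR 10011 = 01001
  pos 5: 10011 XOR 10011 = 00000
Remainder = 0000 (zero — the frame passes the CRC check).

0000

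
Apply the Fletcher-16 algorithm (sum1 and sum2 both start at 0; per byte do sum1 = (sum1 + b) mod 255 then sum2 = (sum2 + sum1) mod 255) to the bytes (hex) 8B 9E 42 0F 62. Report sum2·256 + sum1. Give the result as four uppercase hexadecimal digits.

Running sums (mod 255):
  after byte 0 (8B): sum1=139, sum2=139
  after byte 1 (9E): sum1=42, sum2=181
  after byte 2 (42): sum1=108, sum2=34
  after byte 3 (0F): sum1=123, sum2=157
  after byte 4 (62): sum1=221, sum2=123
Checksum = sum2·256 + sum1 = 123·256 + 221 = 31709 = 0x7BDD.

7BDD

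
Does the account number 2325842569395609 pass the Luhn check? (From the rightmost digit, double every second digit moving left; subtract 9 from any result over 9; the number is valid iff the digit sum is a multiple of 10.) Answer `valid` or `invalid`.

From the right, keep odd positions and double even positions (subtract 9 from any doubled value over 9):
  doubled (positions 2,4,...): 0 1 6 3 4 7 4 4 → sum 29
  kept (positions 1,3,...): 9 6 9 9 5 4 5 3 → sum 50
Total = 79.
79 mod 10 = 9, so the number is invalid.

invalid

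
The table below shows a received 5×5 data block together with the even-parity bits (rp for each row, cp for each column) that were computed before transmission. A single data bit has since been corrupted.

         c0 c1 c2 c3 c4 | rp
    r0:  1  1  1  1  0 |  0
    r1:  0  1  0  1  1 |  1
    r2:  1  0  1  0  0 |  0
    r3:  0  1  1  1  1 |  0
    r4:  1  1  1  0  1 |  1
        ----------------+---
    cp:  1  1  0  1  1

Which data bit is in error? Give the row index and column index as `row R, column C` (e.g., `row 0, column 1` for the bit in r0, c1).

Recompute each row's even parity and compare to rp:
  r0: data parity 0, sent rp 0 → ok
  r1: data parity 1, sent rp 1 → ok
  r2: data parity 0, sent rp 0 → ok
  r3: data parity 0, sent rp 0 → ok
  r4: data parity 0, sent rp 1 → mismatch
Recompute each column's even parity and compare to cp:
  c0: data parity 1, sent cp 1 → ok
  c1: data parity 0, sent cp 1 → mismatch
  c2: data parity 0, sent cp 0 → ok
  c3: data parity 1, sent cp 1 → ok
  c4: data parity 1, sent cp 1 → ok
Exactly one row (r4) and one column (c1) fail → the flipped bit is at their intersection.

row 4, column 1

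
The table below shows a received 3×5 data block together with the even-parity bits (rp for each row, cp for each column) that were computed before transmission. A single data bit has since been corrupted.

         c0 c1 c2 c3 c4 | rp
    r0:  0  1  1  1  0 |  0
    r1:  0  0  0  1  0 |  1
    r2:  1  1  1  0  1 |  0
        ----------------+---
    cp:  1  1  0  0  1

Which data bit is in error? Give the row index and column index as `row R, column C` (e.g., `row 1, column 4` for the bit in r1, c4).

row 0, column 1

Recompute each row's even parity and compare to rp:
  r0: data parity 1, sent rp 0 → mismatch
  r1: data parity 1, sent rp 1 → ok
  r2: data parity 0, sent rp 0 → ok
Recompute each column's even parity and compare to cp:
  c0: data parity 1, sent cp 1 → ok
  c1: data parity 0, sent cp 1 → mismatch
  c2: data parity 0, sent cp 0 → ok
  c3: data parity 0, sent cp 0 → ok
  c4: data parity 1, sent cp 1 → ok
Exactly one row (r0) and one column (c1) fail → the flipped bit is at their intersection.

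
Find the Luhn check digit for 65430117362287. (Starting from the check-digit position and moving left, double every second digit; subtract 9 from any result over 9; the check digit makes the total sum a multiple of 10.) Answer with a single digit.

Partial digits right→left: 7 8 2 2 6 3 7 1 1 0 3 4 5 6
Double every second digit counting from the check-digit position (so the 1st, 3rd, 5th, ... of the partial from the right).
  doubled (with −9 where >9): 5 4 3 5 2 6 1 → sum 26
  kept as-is: 8 2 3 1 0 4 6 → sum 24
Total = 26 + 24 = 50.
Check digit = (10 − (50 mod 10)) mod 10 = 0.

0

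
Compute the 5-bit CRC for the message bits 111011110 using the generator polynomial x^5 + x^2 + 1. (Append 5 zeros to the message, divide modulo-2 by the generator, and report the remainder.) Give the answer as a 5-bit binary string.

11100

Append 5 zeros: 11101111000000. Divide by 100101 (XOR where the leading bit is 1):
  pos 0: 111011 XOR 100101 = 011110
  pos 1: 111101 XOR 100101 = 011000
  pos 2: 110001 XOR 100101 = 010100
  pos 3: 101000 XOR 100101 = 001101
  pos 5: 110100 XOR 100101 = 010001
  pos 6: 100010 XOR 100101 = 000111
Remainder (last 5 bits) = 11100. This is the CRC / FCS.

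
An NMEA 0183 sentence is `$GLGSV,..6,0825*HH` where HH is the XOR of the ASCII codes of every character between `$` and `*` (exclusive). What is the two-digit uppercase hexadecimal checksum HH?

XOR the ASCII codes of the payload characters:
  'G' = 0x47 → acc = 0x47
  'L' = 0x4C → acc = 0x0B
  'G' = 0x47 → acc = 0x4C
  'S' = 0x53 → acc = 0x1F
  'V' = 0x56 → acc = 0x49
  ',' = 0x2C → acc = 0x65
  '.' = 0x2E → acc = 0x4B
  '.' = 0x2E → acc = 0x65
  '6' = 0x36 → acc = 0x53
  ',' = 0x2C → acc = 0x7F
  '0' = 0x30 → acc = 0x4F
  '8' = 0x38 → acc = 0x77
  '2' = 0x32 → acc = 0x45
  '5' = 0x35 → acc = 0x70
Checksum = 0x70.

70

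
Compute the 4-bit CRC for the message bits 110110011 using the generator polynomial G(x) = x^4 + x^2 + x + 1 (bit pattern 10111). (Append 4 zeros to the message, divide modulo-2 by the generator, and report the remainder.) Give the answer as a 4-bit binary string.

Append 4 zeros: 1101100110000. Divide by 10111 (XOR where the leading bit is 1):
  pos 0: 11011 XOR 10111 = 01100
  pos 1: 11000 XOR 10111 = 01111
  pos 2: 11110 XOR 10111 = 01001
  pos 3: 10011 XOR 10111 = 00100
  pos 5: 10010 XOR 10111 = 00101
  pos 7: 10100 XOR 10111 = 00011
Remainder (last 4 bits) = 0110. This is the CRC / FCS.

0110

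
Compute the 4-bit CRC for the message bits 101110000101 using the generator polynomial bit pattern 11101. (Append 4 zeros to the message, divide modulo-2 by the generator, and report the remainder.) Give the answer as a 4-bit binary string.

0101

Append 4 zeros: 1011100001010000. Divide by 11101 (XOR where the leading bit is 1):
  pos 0: 10111 XOR 11101 = 01010
  pos 1: 10100 XOR 11101 = 01001
  pos 2: 10010 XOR 11101 = 01111
  pos 3: 11110 XOR 11101 = 00011
  pos 6: 11010 XOR 11101 = 00111
  pos 8: 11110 XOR 11101 = 00011
  pos 11: 11000 XOR 11101 = 00101
Remainder (last 4 bits) = 0101. This is the CRC / FCS.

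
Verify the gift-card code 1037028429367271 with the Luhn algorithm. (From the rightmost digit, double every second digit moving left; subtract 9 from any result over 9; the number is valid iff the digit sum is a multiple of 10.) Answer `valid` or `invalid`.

From the right, keep odd positions and double even positions (subtract 9 from any doubled value over 9):
  doubled (positions 2,4,...): 5 5 6 4 7 0 6 2 → sum 35
  kept (positions 1,3,...): 1 2 6 9 4 2 7 0 → sum 31
Total = 66.
66 mod 10 = 6, so the number is invalid.

invalid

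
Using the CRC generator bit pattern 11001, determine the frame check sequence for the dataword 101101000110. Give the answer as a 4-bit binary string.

1010

Append 4 zeros: 1011010001100000. Divide by 11001 (XOR where the leading bit is 1):
  pos 0: 10110 XOR 11001 = 01111
  pos 1: 11111 XOR 11001 = 00110
  pos 3: 11000 XOR 11001 = 00001
  pos 7: 10110 XOR 11001 = 01111
  pos 8: 11110 XOR 11001 = 00111
  pos 10: 11100 XOR 11001 = 00101
Remainder (last 4 bits) = 1010. This is the CRC / FCS.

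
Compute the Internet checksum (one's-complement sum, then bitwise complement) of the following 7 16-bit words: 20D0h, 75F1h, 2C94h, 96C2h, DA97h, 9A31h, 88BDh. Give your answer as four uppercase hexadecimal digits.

One's-complement addition (fold any carry out of bit 15 back into bit 0):
  0x20D0 + 0x75F1 = 0x096C1
  0x96C1 + 0x2C94 = 0x0C355
  0xC355 + 0x96C2 = 0x15A17 → wrap carry → 0x5A18
  0x5A18 + 0xDA97 = 0x134AF → wrap carry → 0x34B0
  0x34B0 + 0x9A31 = 0x0CEE1
  0xCEE1 + 0x88BD = 0x1579E → wrap carry → 0x579F
One's-complement sum = 0x579F.
Checksum = ~0x579F & 0xFFFF = 0xA860.

A860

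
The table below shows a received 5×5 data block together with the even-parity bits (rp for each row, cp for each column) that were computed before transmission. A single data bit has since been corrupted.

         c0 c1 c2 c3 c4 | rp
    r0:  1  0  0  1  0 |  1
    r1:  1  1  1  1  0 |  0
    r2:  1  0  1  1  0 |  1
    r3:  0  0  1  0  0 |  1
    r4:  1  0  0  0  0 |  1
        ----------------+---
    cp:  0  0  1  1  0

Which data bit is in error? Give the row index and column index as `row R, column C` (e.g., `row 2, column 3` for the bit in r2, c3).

Recompute each row's even parity and compare to rp:
  r0: data parity 0, sent rp 1 → mismatch
  r1: data parity 0, sent rp 0 → ok
  r2: data parity 1, sent rp 1 → ok
  r3: data parity 1, sent rp 1 → ok
  r4: data parity 1, sent rp 1 → ok
Recompute each column's even parity and compare to cp:
  c0: data parity 0, sent cp 0 → ok
  c1: data parity 1, sent cp 0 → mismatch
  c2: data parity 1, sent cp 1 → ok
  c3: data parity 1, sent cp 1 → ok
  c4: data parity 0, sent cp 0 → ok
Exactly one row (r0) and one column (c1) fail → the flipped bit is at their intersection.

row 0, column 1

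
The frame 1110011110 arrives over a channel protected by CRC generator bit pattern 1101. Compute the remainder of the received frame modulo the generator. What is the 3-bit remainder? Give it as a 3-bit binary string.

Modulo-2 division of 1110011110 by 1101:
  pos 0: 1110 XOR 1101 = 0011
  pos 2: 1101 XOR 1101 = 0000
  pos 6: 1110 XOR 1101 = 0011
Remainder = 011 (nonzero — an error is detected).

011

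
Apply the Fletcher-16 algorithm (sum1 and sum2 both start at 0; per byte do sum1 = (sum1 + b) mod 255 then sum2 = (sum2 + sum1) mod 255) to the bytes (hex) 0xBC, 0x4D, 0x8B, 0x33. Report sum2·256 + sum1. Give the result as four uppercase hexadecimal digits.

Running sums (mod 255):
  after byte 0 (0xBC): sum1=188, sum2=188
  after byte 1 (0x4D): sum1=10, sum2=198
  after byte 2 (0x8B): sum1=149, sum2=92
  after byte 3 (0x33): sum1=200, sum2=37
Checksum = sum2·256 + sum1 = 37·256 + 200 = 9672 = 0x25C8.

25C8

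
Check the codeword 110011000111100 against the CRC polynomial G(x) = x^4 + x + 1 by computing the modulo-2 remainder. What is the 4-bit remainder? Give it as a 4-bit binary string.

0000

Modulo-2 division of 110011000111100 by 10011:
  pos 0: 11001 XOR 10011 = 01010
  pos 1: 10101 XOR 10011 = 00110
  pos 3: 11000 XOR 10011 = 01011
  pos 4: 10110 XOR 10011 = 00101
  pos 6: 10111 XOR 10011 = 00100
  pos 8: 10011 XOR 10011 = 00000
Remainder = 0000 (zero — the frame passes the CRC check).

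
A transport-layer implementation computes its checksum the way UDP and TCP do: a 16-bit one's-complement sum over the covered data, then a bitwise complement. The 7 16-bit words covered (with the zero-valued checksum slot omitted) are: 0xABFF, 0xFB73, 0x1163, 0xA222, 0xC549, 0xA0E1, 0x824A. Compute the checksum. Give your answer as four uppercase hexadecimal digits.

BC90

One's-complement addition (fold any carry out of bit 15 back into bit 0):
  0xABFF + 0xFB73 = 0x1A772 → wrap carry → 0xA773
  0xA773 + 0x1163 = 0x0B8D6
  0xB8D6 + 0xA222 = 0x15AF8 → wrap carry → 0x5AF9
  0x5AF9 + 0xC549 = 0x12042 → wrap carry → 0x2043
  0x2043 + 0xA0E1 = 0x0C124
  0xC124 + 0x824A = 0x1436E → wrap carry → 0x436F
One's-complement sum = 0x436F.
Checksum = ~0x436F & 0xFFFF = 0xBC90.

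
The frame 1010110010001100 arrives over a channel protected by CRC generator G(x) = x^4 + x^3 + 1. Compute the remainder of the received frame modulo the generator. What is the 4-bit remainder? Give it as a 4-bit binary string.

Modulo-2 division of 1010110010001100 by 11001:
  pos 0: 10101 XOR 11001 = 01100
  pos 1: 11001 XOR 11001 = 00000
  pos 8: 10001 XOR 11001 = 01000
  pos 9: 10001 XOR 11001 = 01000
  pos 10: 10000 XOR 11001 = 01001
  pos 11: 10010 XOR 11001 = 01011
Remainder = 1011 (nonzero — an error is detected).

1011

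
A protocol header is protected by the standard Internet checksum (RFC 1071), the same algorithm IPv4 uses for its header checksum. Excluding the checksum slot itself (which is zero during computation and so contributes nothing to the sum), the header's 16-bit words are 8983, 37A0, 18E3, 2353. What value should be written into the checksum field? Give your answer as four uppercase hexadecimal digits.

One's-complement addition (fold any carry out of bit 15 back into bit 0):
  0x8983 + 0x37A0 = 0x0C123
  0xC123 + 0x18E3 = 0x0DA06
  0xDA06 + 0x2353 = 0x0FD59
One's-complement sum = 0xFD59.
Checksum = ~0xFD59 & 0xFFFF = 0x02A6.

02A6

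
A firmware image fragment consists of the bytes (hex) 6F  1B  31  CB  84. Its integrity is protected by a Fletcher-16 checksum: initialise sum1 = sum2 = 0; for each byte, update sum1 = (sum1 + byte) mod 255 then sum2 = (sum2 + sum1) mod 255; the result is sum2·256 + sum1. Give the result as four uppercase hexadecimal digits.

490C

Running sums (mod 255):
  after byte 0 (6F): sum1=111, sum2=111
  after byte 1 (1B): sum1=138, sum2=249
  after byte 2 (31): sum1=187, sum2=181
  after byte 3 (CB): sum1=135, sum2=61
  after byte 4 (84): sum1=12, sum2=73
Checksum = sum2·256 + sum1 = 73·256 + 12 = 18700 = 0x490C.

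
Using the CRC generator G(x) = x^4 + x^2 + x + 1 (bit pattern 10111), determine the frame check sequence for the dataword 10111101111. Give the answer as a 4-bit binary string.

Append 4 zeros: 101111011110000. Divide by 10111 (XOR where the leading bit is 1):
  pos 0: 10111 XOR 10111 = 00000
  pos 5: 10111 XOR 10111 = 00000
  pos 10: 10000 XOR 10111 = 00111
Remainder (last 4 bits) = 0111. This is the CRC / FCS.

0111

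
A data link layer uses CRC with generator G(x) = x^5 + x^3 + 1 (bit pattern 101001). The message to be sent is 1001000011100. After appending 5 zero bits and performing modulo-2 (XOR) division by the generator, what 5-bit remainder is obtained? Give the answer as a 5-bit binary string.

10001

Append 5 zeros: 100100001110000000. Divide by 101001 (XOR where the leading bit is 1):
  pos 0: 100100 XOR 101001 = 001101
  pos 2: 110100 XOR 101001 = 011101
  pos 3: 111011 XOR 101001 = 010010
  pos 4: 100101 XOR 101001 = 001100
  pos 6: 110010 XOR 101001 = 011011
  pos 7: 110110 XOR 101001 = 011111
  pos 8: 111110 XOR 101001 = 010111
  pos 9: 101110 XOR 101001 = 000111
  pos 12: 111000 XOR 101001 = 010001
Remainder (last 5 bits) = 10001. This is the CRC / FCS.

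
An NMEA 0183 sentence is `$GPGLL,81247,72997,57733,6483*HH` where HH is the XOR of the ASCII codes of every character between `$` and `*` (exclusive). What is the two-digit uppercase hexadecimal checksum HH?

XOR the ASCII codes of the payload characters:
  'G' = 0x47 → acc = 0x47
  'P' = 0x50 → acc = 0x17
  'G' = 0x47 → acc = 0x50
  'L' = 0x4C → acc = 0x1C
  'L' = 0x4C → acc = 0x50
  ',' = 0x2C → acc = 0x7C
  '8' = 0x38 → acc = 0x44
  '1' = 0x31 → acc = 0x75
  '2' = 0x32 → acc = 0x47
  '4' = 0x34 → acc = 0x73
  '7' = 0x37 → acc = 0x44
  ',' = 0x2C → acc = 0x68
  '7' = 0x37 → acc = 0x5F
  '2' = 0x32 → acc = 0x6D
  '9' = 0x39 → acc = 0x54
  '9' = 0x39 → acc = 0x6D
  '7' = 0x37 → acc = 0x5A
  ',' = 0x2C → acc = 0x76
  '5' = 0x35 → acc = 0x43
  '7' = 0x37 → acc = 0x74
  '7' = 0x37 → acc = 0x43
  '3' = 0x33 → acc = 0x70
  '3' = 0x33 → acc = 0x43
  ',' = 0x2C → acc = 0x6F
  '6' = 0x36 → acc = 0x59
  '4' = 0x34 → acc = 0x6D
  '8' = 0x38 → acc = 0x55
  '3' = 0x33 → acc = 0x66
Checksum = 0x66.

66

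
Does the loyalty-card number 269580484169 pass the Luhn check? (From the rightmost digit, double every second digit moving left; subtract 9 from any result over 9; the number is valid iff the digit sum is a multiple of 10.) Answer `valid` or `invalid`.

From the right, keep odd positions and double even positions (subtract 9 from any doubled value over 9):
  doubled (positions 2,4,...): 3 8 8 7 9 4 → sum 39
  kept (positions 1,3,...): 9 1 8 0 5 6 → sum 29
Total = 68.
68 mod 10 = 8, so the number is invalid.

invalid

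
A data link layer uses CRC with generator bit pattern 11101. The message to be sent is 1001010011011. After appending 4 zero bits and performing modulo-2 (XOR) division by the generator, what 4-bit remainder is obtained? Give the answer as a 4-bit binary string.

1110

Append 4 zeros: 10010100110110000. Divide by 11101 (XOR where the leading bit is 1):
  pos 0: 10010 XOR 11101 = 01111
  pos 1: 11111 XOR 11101 = 00010
  pos 4: 10001 XOR 11101 = 01100
  pos 5: 11001 XOR 11101 = 00100
  pos 7: 10001 XOR 11101 = 01100
  pos 8: 11001 XOR 11101 = 00100
  pos 10: 10000 XOR 11101 = 01101
  pos 11: 11010 XOR 11101 = 00111
Remainder (last 4 bits) = 1110. This is the CRC / FCS.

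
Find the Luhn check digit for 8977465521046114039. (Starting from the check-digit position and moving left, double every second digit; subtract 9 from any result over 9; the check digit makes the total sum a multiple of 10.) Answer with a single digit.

1

Partial digits right→left: 9 3 0 4 1 1 6 4 0 1 2 5 5 6 4 7 7 9 8
Double every second digit counting from the check-digit position (so the 1st, 3rd, 5th, ... of the partial from the right).
  doubled (with −9 where >9): 9 0 2 3 0 4 1 8 5 7 → sum 39
  kept as-is: 3 4 1 4 1 5 6 7 9 → sum 40
Total = 39 + 40 = 79.
Check digit = (10 − (79 mod 10)) mod 10 = 1.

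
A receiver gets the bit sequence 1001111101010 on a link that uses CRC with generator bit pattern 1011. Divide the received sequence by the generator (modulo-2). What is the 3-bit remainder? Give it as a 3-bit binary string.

Modulo-2 division of 1001111101010 by 1011:
  pos 0: 1001 XOR 1011 = 0010
  pos 2: 1011 XOR 1011 = 0000
  pos 6: 1101 XOR 1011 = 0110
  pos 7: 1100 XOR 1011 = 0111
  pos 8: 1111 XOR 1011 = 0100
  pos 9: 1000 XOR 1011 = 0011
Remainder = 011 (nonzero — an error is detected).

011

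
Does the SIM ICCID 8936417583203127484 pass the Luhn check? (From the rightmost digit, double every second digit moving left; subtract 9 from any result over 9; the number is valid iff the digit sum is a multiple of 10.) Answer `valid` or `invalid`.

valid

From the right, keep odd positions and double even positions (subtract 9 from any doubled value over 9):
  doubled (positions 2,4,...): 7 5 2 0 6 1 2 3 9 → sum 35
  kept (positions 1,3,...): 4 4 2 3 2 8 7 4 3 8 → sum 45
Total = 80.
80 mod 10 = 0, so the number is valid.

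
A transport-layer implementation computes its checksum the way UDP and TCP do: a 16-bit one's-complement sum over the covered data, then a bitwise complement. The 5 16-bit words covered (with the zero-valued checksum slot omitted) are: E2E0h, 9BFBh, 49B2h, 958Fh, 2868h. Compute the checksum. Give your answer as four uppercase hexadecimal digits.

One's-complement addition (fold any carry out of bit 15 back into bit 0):
  0xE2E0 + 0x9BFB = 0x17EDB → wrap carry → 0x7EDC
  0x7EDC + 0x49B2 = 0x0C88E
  0xC88E + 0x958F = 0x15E1D → wrap carry → 0x5E1E
  0x5E1E + 0x2868 = 0x08686
One's-complement sum = 0x8686.
Checksum = ~0x8686 & 0xFFFF = 0x7979.

7979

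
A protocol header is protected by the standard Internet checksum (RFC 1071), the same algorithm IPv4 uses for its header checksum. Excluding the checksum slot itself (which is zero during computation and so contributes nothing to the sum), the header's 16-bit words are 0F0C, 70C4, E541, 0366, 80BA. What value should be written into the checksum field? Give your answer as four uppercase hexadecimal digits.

16CD

One's-complement addition (fold any carry out of bit 15 back into bit 0):
  0x0F0C + 0x70C4 = 0x07FD0
  0x7FD0 + 0xE541 = 0x16511 → wrap carry → 0x6512
  0x6512 + 0x0366 = 0x06878
  0x6878 + 0x80BA = 0x0E932
One's-complement sum = 0xE932.
Checksum = ~0xE932 & 0xFFFF = 0x16CD.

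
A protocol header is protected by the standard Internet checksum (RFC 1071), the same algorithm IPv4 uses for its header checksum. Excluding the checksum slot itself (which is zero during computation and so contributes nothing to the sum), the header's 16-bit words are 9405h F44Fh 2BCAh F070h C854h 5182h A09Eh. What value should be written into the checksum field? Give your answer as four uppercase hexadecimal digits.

One's-complement addition (fold any carry out of bit 15 back into bit 0):
  0x9405 + 0xF44F = 0x18854 → wrap carry → 0x8855
  0x8855 + 0x2BCA = 0x0B41F
  0xB41F + 0xF070 = 0x1A48F → wrap carry → 0xA490
  0xA490 + 0xC854 = 0x16CE4 → wrap carry → 0x6CE5
  0x6CE5 + 0x5182 = 0x0BE67
  0xBE67 + 0xA09E = 0x15F05 → wrap carry → 0x5F06
One's-complement sum = 0x5F06.
Checksum = ~0x5F06 & 0xFFFF = 0xA0F9.

A0F9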